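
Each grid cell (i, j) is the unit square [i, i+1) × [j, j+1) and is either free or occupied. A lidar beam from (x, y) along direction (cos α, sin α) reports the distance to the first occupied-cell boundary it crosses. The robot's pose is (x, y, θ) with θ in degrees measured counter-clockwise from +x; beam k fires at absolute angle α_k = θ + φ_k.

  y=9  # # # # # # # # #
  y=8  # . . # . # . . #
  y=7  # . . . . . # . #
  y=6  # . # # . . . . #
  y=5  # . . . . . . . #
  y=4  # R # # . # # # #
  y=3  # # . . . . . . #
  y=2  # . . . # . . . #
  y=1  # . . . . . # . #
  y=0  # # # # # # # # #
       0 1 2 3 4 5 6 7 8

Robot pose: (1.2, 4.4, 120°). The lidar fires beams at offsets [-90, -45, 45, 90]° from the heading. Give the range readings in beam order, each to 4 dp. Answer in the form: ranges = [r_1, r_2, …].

ranges = [0.9238, 4.7623, 0.2071, 0.2309]

beam 1: φ=-90°, α=30°
  dir = (cos 30°, sin 30°) = (0.8660, 0.5000); from cell (1,4)
  next x-line at t=0.9238, next y-line at t=1.2000; Δt_x=1.1547, Δt_y=2.0000
    x: enter (2,4) at t=0.9238 ← occupied
  → r_1 = 0.9238
beam 2: φ=-45°, α=75°
  dir = (cos 75°, sin 75°) = (0.2588, 0.9659); from cell (1,4)
  next x-line at t=3.0910, next y-line at t=0.6212; Δt_x=3.8637, Δt_y=1.0353
    y: enter (1,5) at t=0.6212
    y: enter (1,6) at t=1.6564
    y: enter (1,7) at t=2.6917
    x: enter (2,7) at t=3.0910
    y: enter (2,8) at t=3.7270
    y: enter (2,9) at t=4.7623 ← occupied
  → r_2 = 4.7623
beam 3: φ=45°, α=165°
  dir = (cos 165°, sin 165°) = (-0.9659, 0.2588); from cell (1,4)
  next x-line at t=0.2071, next y-line at t=2.3182; Δt_x=1.0353, Δt_y=3.8637
    x: enter (0,4) at t=0.2071 ← occupied
  → r_3 = 0.2071
beam 4: φ=90°, α=210°
  dir = (cos 210°, sin 210°) = (-0.8660, -0.5000); from cell (1,4)
  next x-line at t=0.2309, next y-line at t=0.8000; Δt_x=1.1547, Δt_y=2.0000
    x: enter (0,4) at t=0.2309 ← occupied
  → r_4 = 0.2309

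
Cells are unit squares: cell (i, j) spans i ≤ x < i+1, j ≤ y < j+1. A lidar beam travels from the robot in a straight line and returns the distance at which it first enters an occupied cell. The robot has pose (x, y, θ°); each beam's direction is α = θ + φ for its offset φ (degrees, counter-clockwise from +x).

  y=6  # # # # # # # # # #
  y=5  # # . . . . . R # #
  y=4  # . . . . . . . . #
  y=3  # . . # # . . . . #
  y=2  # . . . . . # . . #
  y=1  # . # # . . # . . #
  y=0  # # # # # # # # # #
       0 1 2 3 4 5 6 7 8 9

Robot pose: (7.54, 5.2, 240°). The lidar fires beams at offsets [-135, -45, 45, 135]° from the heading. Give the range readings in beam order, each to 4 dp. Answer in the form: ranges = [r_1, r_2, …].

beam 1: φ=-135°, α=105°
  d=(-0.2588,0.9659)  start (7,5)  tX=2.0864 tY=0.8282  stride 1/|dx|=3.8637 1/|dy|=1.0353
    cross y-line → (7,6), t=0.8282 (wall)
  → r_1 = 0.8282
beam 2: φ=-45°, α=195°
  d=(-0.9659,-0.2588)  start (7,5)  tX=0.5590 tY=0.7727  stride 1/|dx|=1.0353 1/|dy|=3.8637
    cross x-line → (6,5), t=0.5590
    cross y-line → (6,4), t=0.7727
    cross x-line → (5,4), t=1.5943
    cross x-line → (4,4), t=2.6296
    cross x-line → (3,4), t=3.6649
    cross y-line → (3,3), t=4.6364 (wall)
  → r_2 = 4.6364
beam 3: φ=45°, α=285°
  d=(0.2588,-0.9659)  start (7,5)  tX=1.7773 tY=0.2071  stride 1/|dx|=3.8637 1/|dy|=1.0353
    cross y-line → (7,4), t=0.2071
    cross y-line → (7,3), t=1.2423
    cross x-line → (8,3), t=1.7773
    cross y-line → (8,2), t=2.2776
    cross y-line → (8,1), t=3.3129
    cross y-line → (8,0), t=4.3482 (wall)
  → r_3 = 4.3482
beam 4: φ=135°, α=15°
  d=(0.9659,0.2588)  start (7,5)  tX=0.4762 tY=3.0910  stride 1/|dx|=1.0353 1/|dy|=3.8637
    cross x-line → (8,5), t=0.4762 (wall)
  → r_4 = 0.4762

ranges = [0.8282, 4.6364, 4.3482, 0.4762]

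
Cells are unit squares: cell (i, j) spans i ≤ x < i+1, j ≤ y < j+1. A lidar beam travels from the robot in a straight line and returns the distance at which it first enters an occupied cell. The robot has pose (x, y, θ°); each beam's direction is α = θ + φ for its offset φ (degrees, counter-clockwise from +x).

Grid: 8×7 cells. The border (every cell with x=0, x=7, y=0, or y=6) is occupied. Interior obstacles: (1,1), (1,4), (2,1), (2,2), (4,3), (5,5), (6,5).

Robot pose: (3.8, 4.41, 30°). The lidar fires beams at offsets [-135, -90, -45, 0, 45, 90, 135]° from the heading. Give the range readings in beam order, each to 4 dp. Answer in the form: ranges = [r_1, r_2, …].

beam 1: φ=-135°, α=255°
  direction (-0.2588, -0.9659); cell (3,4); t to first gridline: x 3.0910, y 0.4245 (then +3.8637 / +1.0353)
    (3,3) via y @ 0.4245
    (3,2) via y @ 1.4597
    (3,1) via y @ 2.4950
    (2,1) via x @ 3.0910  # hit
  → r_1 = 3.0910
beam 2: φ=-90°, α=300°
  direction (0.5000, -0.8660); cell (3,4); t to first gridline: x 0.4000, y 0.4734 (then +2.0000 / +1.1547)
    (4,4) via x @ 0.4000
    (4,3) via y @ 0.4734  # hit
  → r_2 = 0.4734
beam 3: φ=-45°, α=345°
  direction (0.9659, -0.2588); cell (3,4); t to first gridline: x 0.2071, y 1.5841 (then +1.0353 / +3.8637)
    (4,4) via x @ 0.2071
    (5,4) via x @ 1.2423
    (5,3) via y @ 1.5841
    (6,3) via x @ 2.2776
    (7,3) via x @ 3.3129  # hit
  → r_3 = 3.3129
beam 4: φ=0°, α=30°
  direction (0.8660, 0.5000); cell (3,4); t to first gridline: x 0.2309, y 1.1800 (then +1.1547 / +2.0000)
    (4,4) via x @ 0.2309
    (4,5) via y @ 1.1800
    (5,5) via x @ 1.3856  # hit
  → r_4 = 1.3856
beam 5: φ=45°, α=75°
  direction (0.2588, 0.9659); cell (3,4); t to first gridline: x 0.7727, y 0.6108 (then +3.8637 / +1.0353)
    (3,5) via y @ 0.6108
    (4,5) via x @ 0.7727
    (4,6) via y @ 1.6461  # hit
  → r_5 = 1.6461
beam 6: φ=90°, α=120°
  direction (-0.5000, 0.8660); cell (3,4); t to first gridline: x 1.6000, y 0.6813 (then +2.0000 / +1.1547)
    (3,5) via y @ 0.6813
    (2,5) via x @ 1.6000
    (2,6) via y @ 1.8360  # hit
  → r_6 = 1.8360
beam 7: φ=135°, α=165°
  direction (-0.9659, 0.2588); cell (3,4); t to first gridline: x 0.8282, y 2.2796 (then +1.0353 / +3.8637)
    (2,4) via x @ 0.8282
    (1,4) via x @ 1.8635  # hit
  → r_7 = 1.8635

ranges = [3.0910, 0.4734, 3.3129, 1.3856, 1.6461, 1.8360, 1.8635]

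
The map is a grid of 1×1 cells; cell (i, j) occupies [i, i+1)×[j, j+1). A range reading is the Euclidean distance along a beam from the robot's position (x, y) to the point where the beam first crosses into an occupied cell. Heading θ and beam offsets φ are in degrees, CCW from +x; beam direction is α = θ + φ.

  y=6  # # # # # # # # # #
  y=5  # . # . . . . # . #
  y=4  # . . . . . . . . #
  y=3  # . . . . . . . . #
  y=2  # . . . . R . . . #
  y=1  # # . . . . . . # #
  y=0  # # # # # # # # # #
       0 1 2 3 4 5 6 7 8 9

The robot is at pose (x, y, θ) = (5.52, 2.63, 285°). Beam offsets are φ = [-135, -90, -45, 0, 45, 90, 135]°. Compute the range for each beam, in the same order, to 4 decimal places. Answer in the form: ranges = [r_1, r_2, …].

ranges = [5.2192, 3.6442, 1.8822, 1.6875, 2.8637, 3.6028, 2.9600]

beam 1: φ=-135°, α=150°
  dir = (cos 150°, sin 150°) = (-0.8660, 0.5000); from cell (5,2)
  next x-line at t=0.6004, next y-line at t=0.7400; Δt_x=1.1547, Δt_y=2.0000
    x: enter (4,2) at t=0.6004
    y: enter (4,3) at t=0.7400
    x: enter (3,3) at t=1.7551
    y: enter (3,4) at t=2.7400
    x: enter (2,4) at t=2.9098
    x: enter (1,4) at t=4.0645
    y: enter (1,5) at t=4.7400
    x: enter (0,5) at t=5.2192 ← occupied
  → r_1 = 5.2192
beam 2: φ=-90°, α=195°
  dir = (cos 195°, sin 195°) = (-0.9659, -0.2588); from cell (5,2)
  next x-line at t=0.5383, next y-line at t=2.4341; Δt_x=1.0353, Δt_y=3.8637
    x: enter (4,2) at t=0.5383
    x: enter (3,2) at t=1.5736
    y: enter (3,1) at t=2.4341
    x: enter (2,1) at t=2.6089
    x: enter (1,1) at t=3.6442 ← occupied
  → r_2 = 3.6442
beam 3: φ=-45°, α=240°
  dir = (cos 240°, sin 240°) = (-0.5000, -0.8660); from cell (5,2)
  next x-line at t=1.0400, next y-line at t=0.7275; Δt_x=2.0000, Δt_y=1.1547
    y: enter (5,1) at t=0.7275
    x: enter (4,1) at t=1.0400
    y: enter (4,0) at t=1.8822 ← occupied
  → r_3 = 1.8822
beam 4: φ=0°, α=285°
  dir = (cos 285°, sin 285°) = (0.2588, -0.9659); from cell (5,2)
  next x-line at t=1.8546, next y-line at t=0.6522; Δt_x=3.8637, Δt_y=1.0353
    y: enter (5,1) at t=0.6522
    y: enter (5,0) at t=1.6875 ← occupied
  → r_4 = 1.6875
beam 5: φ=45°, α=330°
  dir = (cos 330°, sin 330°) = (0.8660, -0.5000); from cell (5,2)
  next x-line at t=0.5543, next y-line at t=1.2600; Δt_x=1.1547, Δt_y=2.0000
    x: enter (6,2) at t=0.5543
    y: enter (6,1) at t=1.2600
    x: enter (7,1) at t=1.7090
    x: enter (8,1) at t=2.8637 ← occupied
  → r_5 = 2.8637
beam 6: φ=90°, α=15°
  dir = (cos 15°, sin 15°) = (0.9659, 0.2588); from cell (5,2)
  next x-line at t=0.4969, next y-line at t=1.4296; Δt_x=1.0353, Δt_y=3.8637
    x: enter (6,2) at t=0.4969
    y: enter (6,3) at t=1.4296
    x: enter (7,3) at t=1.5322
    x: enter (8,3) at t=2.5675
    x: enter (9,3) at t=3.6028 ← occupied
  → r_6 = 3.6028
beam 7: φ=135°, α=60°
  dir = (cos 60°, sin 60°) = (0.5000, 0.8660); from cell (5,2)
  next x-line at t=0.9600, next y-line at t=0.4272; Δt_x=2.0000, Δt_y=1.1547
    y: enter (5,3) at t=0.4272
    x: enter (6,3) at t=0.9600
    y: enter (6,4) at t=1.5819
    y: enter (6,5) at t=2.7366
    x: enter (7,5) at t=2.9600 ← occupied
  → r_7 = 2.9600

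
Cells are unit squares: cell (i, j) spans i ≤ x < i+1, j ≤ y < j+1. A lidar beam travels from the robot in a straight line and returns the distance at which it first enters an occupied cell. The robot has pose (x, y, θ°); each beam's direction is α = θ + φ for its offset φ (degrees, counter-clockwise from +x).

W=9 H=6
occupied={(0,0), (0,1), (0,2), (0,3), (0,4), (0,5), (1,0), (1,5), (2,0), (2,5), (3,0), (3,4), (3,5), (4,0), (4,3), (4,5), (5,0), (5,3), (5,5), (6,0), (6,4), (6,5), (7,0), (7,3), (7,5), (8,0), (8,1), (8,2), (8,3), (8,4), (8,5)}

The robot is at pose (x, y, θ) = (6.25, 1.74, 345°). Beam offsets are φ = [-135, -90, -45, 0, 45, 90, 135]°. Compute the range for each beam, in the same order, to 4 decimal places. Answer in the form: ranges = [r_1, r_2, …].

beam 1: φ=-135°, α=210°
  cosα=-0.8660 sinα=-0.5000 | (6,1) | tMaxX 0.2887 tMaxY 1.4800 | tΔX 1.1547 tΔY 2.0000
    t=0.2887 [x] (5,1)
    t=1.4434 [x] (4,1)
    t=1.4800 [y] (4,0) — stop
  → r_1 = 1.4800
beam 2: φ=-90°, α=255°
  cosα=-0.2588 sinα=-0.9659 | (6,1) | tMaxX 0.9659 tMaxY 0.7661 | tΔX 3.8637 tΔY 1.0353
    t=0.7661 [y] (6,0) — stop
  → r_2 = 0.7661
beam 3: φ=-45°, α=300°
  cosα=0.5000 sinα=-0.8660 | (6,1) | tMaxX 1.5000 tMaxY 0.8545 | tΔX 2.0000 tΔY 1.1547
    t=0.8545 [y] (6,0) — stop
  → r_3 = 0.8545
beam 4: φ=0°, α=345°
  cosα=0.9659 sinα=-0.2588 | (6,1) | tMaxX 0.7765 tMaxY 2.8591 | tΔX 1.0353 tΔY 3.8637
    t=0.7765 [x] (7,1)
    t=1.8117 [x] (8,1) — stop
  → r_4 = 1.8117
beam 5: φ=45°, α=30°
  cosα=0.8660 sinα=0.5000 | (6,1) | tMaxX 0.8660 tMaxY 0.5200 | tΔX 1.1547 tΔY 2.0000
    t=0.5200 [y] (6,2)
    t=0.8660 [x] (7,2)
    t=2.0207 [x] (8,2) — stop
  → r_5 = 2.0207
beam 6: φ=90°, α=75°
  cosα=0.2588 sinα=0.9659 | (6,1) | tMaxX 2.8978 tMaxY 0.2692 | tΔX 3.8637 tΔY 1.0353
    t=0.2692 [y] (6,2)
    t=1.3044 [y] (6,3)
    t=2.3397 [y] (6,4) — stop
  → r_6 = 2.3397
beam 7: φ=135°, α=120°
  cosα=-0.5000 sinα=0.8660 | (6,1) | tMaxX 0.5000 tMaxY 0.3002 | tΔX 2.0000 tΔY 1.1547
    t=0.3002 [y] (6,2)
    t=0.5000 [x] (5,2)
    t=1.4549 [y] (5,3) — stop
  → r_7 = 1.4549

ranges = [1.4800, 0.7661, 0.8545, 1.8117, 2.0207, 2.3397, 1.4549]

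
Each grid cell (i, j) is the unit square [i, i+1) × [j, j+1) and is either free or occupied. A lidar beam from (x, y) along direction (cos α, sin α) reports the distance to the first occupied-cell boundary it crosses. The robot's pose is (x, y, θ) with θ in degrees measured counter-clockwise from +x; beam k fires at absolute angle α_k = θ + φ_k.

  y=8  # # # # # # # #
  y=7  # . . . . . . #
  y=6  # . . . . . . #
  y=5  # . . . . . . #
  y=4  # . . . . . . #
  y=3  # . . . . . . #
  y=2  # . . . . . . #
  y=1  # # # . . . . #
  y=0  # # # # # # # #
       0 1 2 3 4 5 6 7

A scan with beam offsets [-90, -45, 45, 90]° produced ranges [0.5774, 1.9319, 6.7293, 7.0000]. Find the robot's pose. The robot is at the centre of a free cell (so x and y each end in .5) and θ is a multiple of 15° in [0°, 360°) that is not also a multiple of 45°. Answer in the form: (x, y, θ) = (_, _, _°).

(x, y, θ) = (4.5, 1.5, 30°)

Candidates: 40 free-cell centres × 16 headings = 640 poses. Raycast each; keep the one whose scan matches to 4 dp.
  (3.5, 1.5, 165°): beam 1 = 6.7293 ≠ 0.5774 ✗
  (4.5, 1.5, 240°): beam 1 = 4.0415 ≠ 0.5774 ✗
  (3.5, 4.5, 330°): beam 1 = 2.8868 ≠ 0.5774 ✗
  …
  (4.5, 1.5, 30°): r_1=0.5774, r_2=1.9319, r_3=6.7293, r_4=7.0000 — all match ✓
No second candidate reproduces the full scan.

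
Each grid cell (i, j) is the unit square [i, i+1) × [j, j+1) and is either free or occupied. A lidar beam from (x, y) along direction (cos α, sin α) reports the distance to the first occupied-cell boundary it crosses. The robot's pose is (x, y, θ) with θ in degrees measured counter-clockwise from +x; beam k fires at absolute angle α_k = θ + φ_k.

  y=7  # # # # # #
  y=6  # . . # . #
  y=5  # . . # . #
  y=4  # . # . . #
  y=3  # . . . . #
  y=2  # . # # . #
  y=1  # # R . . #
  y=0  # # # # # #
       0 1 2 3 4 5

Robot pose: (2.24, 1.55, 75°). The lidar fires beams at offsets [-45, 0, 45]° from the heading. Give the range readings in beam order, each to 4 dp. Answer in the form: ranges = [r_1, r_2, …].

beam 1: φ=-45°, α=30°
  cosα=0.8660 sinα=0.5000 | (2,1) | tMaxX 0.8776 tMaxY 0.9000 | tΔX 1.1547 tΔY 2.0000
    t=0.8776 [x] (3,1)
    t=0.9000 [y] (3,2) — stop
  → r_1 = 0.9000
beam 2: φ=0°, α=75°
  cosα=0.2588 sinα=0.9659 | (2,1) | tMaxX 2.9364 tMaxY 0.4659 | tΔX 3.8637 tΔY 1.0353
    t=0.4659 [y] (2,2) — stop
  → r_2 = 0.4659
beam 3: φ=45°, α=120°
  cosα=-0.5000 sinα=0.8660 | (2,1) | tMaxX 0.4800 tMaxY 0.5196 | tΔX 2.0000 tΔY 1.1547
    t=0.4800 [x] (1,1) — stop
  → r_3 = 0.4800

ranges = [0.9000, 0.4659, 0.4800]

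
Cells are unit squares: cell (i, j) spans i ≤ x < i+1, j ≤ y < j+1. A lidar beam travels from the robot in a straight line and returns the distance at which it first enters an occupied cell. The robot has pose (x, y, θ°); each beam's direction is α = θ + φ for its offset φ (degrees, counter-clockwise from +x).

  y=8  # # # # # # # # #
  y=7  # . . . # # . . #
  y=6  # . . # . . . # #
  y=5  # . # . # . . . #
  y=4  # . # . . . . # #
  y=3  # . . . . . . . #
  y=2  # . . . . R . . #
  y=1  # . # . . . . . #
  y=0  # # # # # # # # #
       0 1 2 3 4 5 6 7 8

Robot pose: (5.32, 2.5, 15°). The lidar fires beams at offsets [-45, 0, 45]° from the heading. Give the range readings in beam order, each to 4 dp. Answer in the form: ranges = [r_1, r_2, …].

beam 1: φ=-45°, α=330°
  cosα=0.8660 sinα=-0.5000 | (5,2) | tMaxX 0.7852 tMaxY 1.0000 | tΔX 1.1547 tΔY 2.0000
    t=0.7852 [x] (6,2)
    t=1.0000 [y] (6,1)
    t=1.9399 [x] (7,1)
    t=3.0000 [y] (7,0) — stop
  → r_1 = 3.0000
beam 2: φ=0°, α=15°
  cosα=0.9659 sinα=0.2588 | (5,2) | tMaxX 0.7040 tMaxY 1.9319 | tΔX 1.0353 tΔY 3.8637
    t=0.7040 [x] (6,2)
    t=1.7393 [x] (7,2)
    t=1.9319 [y] (7,3)
    t=2.7745 [x] (8,3) — stop
  → r_2 = 2.7745
beam 3: φ=45°, α=60°
  cosα=0.5000 sinα=0.8660 | (5,2) | tMaxX 1.3600 tMaxY 0.5774 | tΔX 2.0000 tΔY 1.1547
    t=0.5774 [y] (5,3)
    t=1.3600 [x] (6,3)
    t=1.7321 [y] (6,4)
    t=2.8868 [y] (6,5)
    t=3.3600 [x] (7,5)
    t=4.0415 [y] (7,6) — stop
  → r_3 = 4.0415

ranges = [3.0000, 2.7745, 4.0415]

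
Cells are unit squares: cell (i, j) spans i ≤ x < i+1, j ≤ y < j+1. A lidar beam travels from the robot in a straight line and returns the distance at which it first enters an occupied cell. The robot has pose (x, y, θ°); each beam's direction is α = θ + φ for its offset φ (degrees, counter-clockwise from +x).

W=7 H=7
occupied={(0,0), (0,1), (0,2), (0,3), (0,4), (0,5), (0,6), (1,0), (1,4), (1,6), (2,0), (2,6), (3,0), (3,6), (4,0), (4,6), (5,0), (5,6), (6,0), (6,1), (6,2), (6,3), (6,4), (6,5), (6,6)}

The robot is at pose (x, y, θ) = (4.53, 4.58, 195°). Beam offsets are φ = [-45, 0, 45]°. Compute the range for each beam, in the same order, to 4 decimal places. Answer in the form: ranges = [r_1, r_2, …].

ranges = [2.8400, 3.6545, 4.1338]

beam 1: φ=-45°, α=150°
  direction (-0.8660, 0.5000); cell (4,4); t to first gridline: x 0.6120, y 0.8400 (then +1.1547 / +2.0000)
    (3,4) via x @ 0.6120
    (3,5) via y @ 0.8400
    (2,5) via x @ 1.7667
    (2,6) via y @ 2.8400  # hit
  → r_1 = 2.8400
beam 2: φ=0°, α=195°
  direction (-0.9659, -0.2588); cell (4,4); t to first gridline: x 0.5487, y 2.2409 (then +1.0353 / +3.8637)
    (3,4) via x @ 0.5487
    (2,4) via x @ 1.5840
    (2,3) via y @ 2.2409
    (1,3) via x @ 2.6192
    (0,3) via x @ 3.6545  # hit
  → r_2 = 3.6545
beam 3: φ=45°, α=240°
  direction (-0.5000, -0.8660); cell (4,4); t to first gridline: x 1.0600, y 0.6697 (then +2.0000 / +1.1547)
    (4,3) via y @ 0.6697
    (3,3) via x @ 1.0600
    (3,2) via y @ 1.8244
    (3,1) via y @ 2.9791
    (2,1) via x @ 3.0600
    (2,0) via y @ 4.1338  # hit
  → r_3 = 4.1338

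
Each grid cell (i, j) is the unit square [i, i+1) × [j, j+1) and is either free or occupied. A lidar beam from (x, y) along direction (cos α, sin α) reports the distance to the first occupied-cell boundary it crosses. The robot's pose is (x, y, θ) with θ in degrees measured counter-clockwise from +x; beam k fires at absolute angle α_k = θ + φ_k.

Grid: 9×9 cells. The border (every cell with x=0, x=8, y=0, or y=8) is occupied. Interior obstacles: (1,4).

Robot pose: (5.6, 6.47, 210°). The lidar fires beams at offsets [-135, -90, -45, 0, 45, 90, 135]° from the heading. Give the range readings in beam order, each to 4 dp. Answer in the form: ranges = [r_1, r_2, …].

beam 1: φ=-135°, α=75°
  d=(0.2588,0.9659)  start (5,6)  tX=1.5455 tY=0.5487  stride 1/|dx|=3.8637 1/|dy|=1.0353
    cross y-line → (5,7), t=0.5487
    cross x-line → (6,7), t=1.5455
    cross y-line → (6,8), t=1.5840 (wall)
  → r_1 = 1.5840
beam 2: φ=-90°, α=120°
  d=(-0.5000,0.8660)  start (5,6)  tX=1.2000 tY=0.6120  stride 1/|dx|=2.0000 1/|dy|=1.1547
    cross y-line → (5,7), t=0.6120
    cross x-line → (4,7), t=1.2000
    cross y-line → (4,8), t=1.7667 (wall)
  → r_2 = 1.7667
beam 3: φ=-45°, α=165°
  d=(-0.9659,0.2588)  start (5,6)  tX=0.6212 tY=2.0478  stride 1/|dx|=1.0353 1/|dy|=3.8637
    cross x-line → (4,6), t=0.6212
    cross x-line → (3,6), t=1.6564
    cross y-line → (3,7), t=2.0478
    cross x-line → (2,7), t=2.6917
    cross x-line → (1,7), t=3.7270
    cross x-line → (0,7), t=4.7623 (wall)
  → r_3 = 4.7623
beam 4: φ=0°, α=210°
  d=(-0.8660,-0.5000)  start (5,6)  tX=0.6928 tY=0.9400  stride 1/|dx|=1.1547 1/|dy|=2.0000
    cross x-line → (4,6), t=0.6928
    cross y-line → (4,5), t=0.9400
    cross x-line → (3,5), t=1.8475
    cross y-line → (3,4), t=2.9400
    cross x-line → (2,4), t=3.0022
    cross x-line → (1,4), t=4.1569 (wall)
  → r_4 = 4.1569
beam 5: φ=45°, α=255°
  d=(-0.2588,-0.9659)  start (5,6)  tX=2.3182 tY=0.4866  stride 1/|dx|=3.8637 1/|dy|=1.0353
    cross y-line → (5,5), t=0.4866
    cross y-line → (5,4), t=1.5219
    cross x-line → (4,4), t=2.3182
    cross y-line → (4,3), t=2.5571
    cross y-line → (4,2), t=3.5924
    cross y-line → (4,1), t=4.6277
    cross y-line → (4,0), t=5.6630 (wall)
  → r_5 = 5.6630
beam 6: φ=90°, α=300°
  d=(0.5000,-0.8660)  start (5,6)  tX=0.8000 tY=0.5427  stride 1/|dx|=2.0000 1/|dy|=1.1547
    cross y-line → (5,5), t=0.5427
    cross x-line → (6,5), t=0.8000
    cross y-line → (6,4), t=1.6974
    cross x-line → (7,4), t=2.8000
    cross y-line → (7,3), t=2.8521
    cross y-line → (7,2), t=4.0068
    cross x-line → (8,2), t=4.8000 (wall)
  → r_6 = 4.8000
beam 7: φ=135°, α=345°
  d=(0.9659,-0.2588)  start (5,6)  tX=0.4141 tY=1.8159  stride 1/|dx|=1.0353 1/|dy|=3.8637
    cross x-line → (6,6), t=0.4141
    cross x-line → (7,6), t=1.4494
    cross y-line → (7,5), t=1.8159
    cross x-line → (8,5), t=2.4847 (wall)
  → r_7 = 2.4847

ranges = [1.5840, 1.7667, 4.7623, 4.1569, 5.6630, 4.8000, 2.4847]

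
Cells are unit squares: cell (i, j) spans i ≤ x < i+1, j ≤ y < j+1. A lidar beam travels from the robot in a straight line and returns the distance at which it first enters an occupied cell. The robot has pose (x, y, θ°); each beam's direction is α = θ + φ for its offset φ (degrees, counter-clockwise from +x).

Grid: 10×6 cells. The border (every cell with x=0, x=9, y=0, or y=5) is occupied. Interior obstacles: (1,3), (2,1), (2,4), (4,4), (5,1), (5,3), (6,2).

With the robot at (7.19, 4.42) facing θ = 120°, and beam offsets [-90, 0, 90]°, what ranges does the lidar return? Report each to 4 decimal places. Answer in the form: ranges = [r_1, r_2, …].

ranges = [1.1600, 0.6697, 1.3741]

beam 1: φ=-90°, α=30°
  direction (0.8660, 0.5000); cell (7,4); t to first gridline: x 0.9353, y 1.1600 (then +1.1547 / +2.0000)
    (8,4) via x @ 0.9353
    (8,5) via y @ 1.1600  # hit
  → r_1 = 1.1600
beam 2: φ=0°, α=120°
  direction (-0.5000, 0.8660); cell (7,4); t to first gridline: x 0.3800, y 0.6697 (then +2.0000 / +1.1547)
    (6,4) via x @ 0.3800
    (6,5) via y @ 0.6697  # hit
  → r_2 = 0.6697
beam 3: φ=90°, α=210°
  direction (-0.8660, -0.5000); cell (7,4); t to first gridline: x 0.2194, y 0.8400 (then +1.1547 / +2.0000)
    (6,4) via x @ 0.2194
    (6,3) via y @ 0.8400
    (5,3) via x @ 1.3741  # hit
  → r_3 = 1.3741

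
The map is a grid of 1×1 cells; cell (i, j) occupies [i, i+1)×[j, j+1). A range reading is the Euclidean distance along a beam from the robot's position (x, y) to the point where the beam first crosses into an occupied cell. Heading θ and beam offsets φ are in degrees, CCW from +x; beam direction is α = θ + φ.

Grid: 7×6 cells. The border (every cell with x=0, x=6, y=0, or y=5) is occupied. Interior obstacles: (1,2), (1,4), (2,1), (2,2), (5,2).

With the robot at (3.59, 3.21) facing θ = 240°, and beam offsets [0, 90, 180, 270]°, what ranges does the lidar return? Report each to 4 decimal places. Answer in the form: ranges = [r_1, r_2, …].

ranges = [1.1800, 1.6281, 2.0669, 1.8360]

beam 1: φ=0°, α=240°
  d=(-0.5000,-0.8660)  start (3,3)  tX=1.1800 tY=0.2425  stride 1/|dx|=2.0000 1/|dy|=1.1547
    cross y-line → (3,2), t=0.2425
    cross x-line → (2,2), t=1.1800 (wall)
  → r_1 = 1.1800
beam 2: φ=90°, α=330°
  d=(0.8660,-0.5000)  start (3,3)  tX=0.4734 tY=0.4200  stride 1/|dx|=1.1547 1/|dy|=2.0000
    cross y-line → (3,2), t=0.4200
    cross x-line → (4,2), t=0.4734
    cross x-line → (5,2), t=1.6281 (wall)
  → r_2 = 1.6281
beam 3: φ=180°, α=60°
  d=(0.5000,0.8660)  start (3,3)  tX=0.8200 tY=0.9122  stride 1/|dx|=2.0000 1/|dy|=1.1547
    cross x-line → (4,3), t=0.8200
    cross y-line → (4,4), t=0.9122
    cross y-line → (4,5), t=2.0669 (wall)
  → r_3 = 2.0669
beam 4: φ=270°, α=150°
  d=(-0.8660,0.5000)  start (3,3)  tX=0.6813 tY=1.5800  stride 1/|dx|=1.1547 1/|dy|=2.0000
    cross x-line → (2,3), t=0.6813
    cross y-line → (2,4), t=1.5800
    cross x-line → (1,4), t=1.8360 (wall)
  → r_4 = 1.8360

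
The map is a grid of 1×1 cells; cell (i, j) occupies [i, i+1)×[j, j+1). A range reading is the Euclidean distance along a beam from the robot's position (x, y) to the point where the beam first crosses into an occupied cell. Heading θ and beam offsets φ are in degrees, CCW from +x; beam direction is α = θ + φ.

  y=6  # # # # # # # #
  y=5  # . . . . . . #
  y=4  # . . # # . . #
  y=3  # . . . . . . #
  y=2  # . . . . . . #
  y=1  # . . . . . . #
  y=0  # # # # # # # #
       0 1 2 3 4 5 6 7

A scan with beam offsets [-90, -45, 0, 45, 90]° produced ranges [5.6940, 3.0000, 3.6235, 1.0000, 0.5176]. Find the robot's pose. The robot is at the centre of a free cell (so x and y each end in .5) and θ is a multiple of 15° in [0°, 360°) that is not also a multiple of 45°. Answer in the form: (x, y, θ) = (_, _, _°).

Candidates: 28 free-cell centres × 16 headings = 448 poses. Raycast each; keep the one whose scan matches to 4 dp.
  (2.5, 4.5, 60°): beam 1 = 0.5774 ≠ 5.6940 ✗
  (2.5, 5.5, 255°): beam 1 = 1.5529 ≠ 5.6940 ✗
  (6.5, 5.5, 300°): beam 1 = 1.7321 ≠ 5.6940 ✗
  (5.5, 3.5, 30°): beam 1 = 2.8868 ≠ 5.6940 ✗
  (5.5, 5.5, 330°): beam 1 = 1.0000 ≠ 5.6940 ✗
  …
  (1.5, 2.5, 75°): r_1=5.6940, r_2=3.0000, r_3=3.6235, r_4=1.0000, r_5=0.5176 — all match ✓
No second candidate reproduces the full scan.

(x, y, θ) = (1.5, 2.5, 75°)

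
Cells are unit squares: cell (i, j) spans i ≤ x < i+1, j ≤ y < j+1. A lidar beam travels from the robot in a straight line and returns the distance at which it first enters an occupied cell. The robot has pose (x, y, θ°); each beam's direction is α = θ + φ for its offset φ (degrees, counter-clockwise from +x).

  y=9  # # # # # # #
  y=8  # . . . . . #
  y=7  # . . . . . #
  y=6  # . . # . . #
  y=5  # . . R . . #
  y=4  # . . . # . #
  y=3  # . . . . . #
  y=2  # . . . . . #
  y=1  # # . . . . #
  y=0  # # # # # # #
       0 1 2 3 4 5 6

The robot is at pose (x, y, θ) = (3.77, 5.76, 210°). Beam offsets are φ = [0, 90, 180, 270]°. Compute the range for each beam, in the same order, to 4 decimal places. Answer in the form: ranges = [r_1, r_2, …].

ranges = [3.1985, 0.8776, 2.5750, 0.2771]

beam 1: φ=0°, α=210°
  cosα=-0.8660 sinα=-0.5000 | (3,5) | tMaxX 0.8891 tMaxY 1.5200 | tΔX 1.1547 tΔY 2.0000
    t=0.8891 [x] (2,5)
    t=1.5200 [y] (2,4)
    t=2.0438 [x] (1,4)
    t=3.1985 [x] (0,4) — stop
  → r_1 = 3.1985
beam 2: φ=90°, α=300°
  cosα=0.5000 sinα=-0.8660 | (3,5) | tMaxX 0.4600 tMaxY 0.8776 | tΔX 2.0000 tΔY 1.1547
    t=0.4600 [x] (4,5)
    t=0.8776 [y] (4,4) — stop
  → r_2 = 0.8776
beam 3: φ=180°, α=30°
  cosα=0.8660 sinα=0.5000 | (3,5) | tMaxX 0.2656 tMaxY 0.4800 | tΔX 1.1547 tΔY 2.0000
    t=0.2656 [x] (4,5)
    t=0.4800 [y] (4,6)
    t=1.4203 [x] (5,6)
    t=2.4800 [y] (5,7)
    t=2.5750 [x] (6,7) — stop
  → r_3 = 2.5750
beam 4: φ=270°, α=120°
  cosα=-0.5000 sinα=0.8660 | (3,5) | tMaxX 1.5400 tMaxY 0.2771 | tΔX 2.0000 tΔY 1.1547
    t=0.2771 [y] (3,6) — stop
  → r_4 = 0.2771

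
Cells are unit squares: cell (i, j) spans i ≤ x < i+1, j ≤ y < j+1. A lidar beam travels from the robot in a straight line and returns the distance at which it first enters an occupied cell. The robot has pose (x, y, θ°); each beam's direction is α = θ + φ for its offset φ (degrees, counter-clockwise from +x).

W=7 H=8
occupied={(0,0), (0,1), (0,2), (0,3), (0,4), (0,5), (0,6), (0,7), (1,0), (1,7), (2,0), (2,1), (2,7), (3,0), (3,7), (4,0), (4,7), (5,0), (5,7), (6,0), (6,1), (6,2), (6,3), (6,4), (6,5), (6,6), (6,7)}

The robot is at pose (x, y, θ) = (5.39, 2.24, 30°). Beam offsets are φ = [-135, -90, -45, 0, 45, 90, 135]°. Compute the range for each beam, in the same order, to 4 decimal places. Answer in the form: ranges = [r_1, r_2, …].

beam 1: φ=-135°, α=255°
  cosα=-0.2588 sinα=-0.9659 | (5,2) | tMaxX 1.5068 tMaxY 0.2485 | tΔX 3.8637 tΔY 1.0353
    t=0.2485 [y] (5,1)
    t=1.2837 [y] (5,0) — stop
  → r_1 = 1.2837
beam 2: φ=-90°, α=300°
  cosα=0.5000 sinα=-0.8660 | (5,2) | tMaxX 1.2200 tMaxY 0.2771 | tΔX 2.0000 tΔY 1.1547
    t=0.2771 [y] (5,1)
    t=1.2200 [x] (6,1) — stop
  → r_2 = 1.2200
beam 3: φ=-45°, α=345°
  cosα=0.9659 sinα=-0.2588 | (5,2) | tMaxX 0.6315 tMaxY 0.9273 | tΔX 1.0353 tΔY 3.8637
    t=0.6315 [x] (6,2) — stop
  → r_3 = 0.6315
beam 4: φ=0°, α=30°
  cosα=0.8660 sinα=0.5000 | (5,2) | tMaxX 0.7044 tMaxY 1.5200 | tΔX 1.1547 tΔY 2.0000
    t=0.7044 [x] (6,2) — stop
  → r_4 = 0.7044
beam 5: φ=45°, α=75°
  cosα=0.2588 sinα=0.9659 | (5,2) | tMaxX 2.3569 tMaxY 0.7868 | tΔX 3.8637 tΔY 1.0353
    t=0.7868 [y] (5,3)
    t=1.8221 [y] (5,4)
    t=2.3569 [x] (6,4) — stop
  → r_5 = 2.3569
beam 6: φ=90°, α=120°
  cosα=-0.5000 sinα=0.8660 | (5,2) | tMaxX 0.7800 tMaxY 0.8776 | tΔX 2.0000 tΔY 1.1547
    t=0.7800 [x] (4,2)
    t=0.8776 [y] (4,3)
    t=2.0323 [y] (4,4)
    t=2.7800 [x] (3,4)
    t=3.1870 [y] (3,5)
    t=4.3417 [y] (3,6)
    t=4.7800 [x] (2,6)
    t=5.4964 [y] (2,7) — stop
  → r_6 = 5.4964
beam 7: φ=135°, α=165°
  cosα=-0.9659 sinα=0.2588 | (5,2) | tMaxX 0.4038 tMaxY 2.9364 | tΔX 1.0353 tΔY 3.8637
    t=0.4038 [x] (4,2)
    t=1.4390 [x] (3,2)
    t=2.4743 [x] (2,2)
    t=2.9364 [y] (2,3)
    t=3.5096 [x] (1,3)
    t=4.5449 [x] (0,3) — stop
  → r_7 = 4.5449

ranges = [1.2837, 1.2200, 0.6315, 0.7044, 2.3569, 5.4964, 4.5449]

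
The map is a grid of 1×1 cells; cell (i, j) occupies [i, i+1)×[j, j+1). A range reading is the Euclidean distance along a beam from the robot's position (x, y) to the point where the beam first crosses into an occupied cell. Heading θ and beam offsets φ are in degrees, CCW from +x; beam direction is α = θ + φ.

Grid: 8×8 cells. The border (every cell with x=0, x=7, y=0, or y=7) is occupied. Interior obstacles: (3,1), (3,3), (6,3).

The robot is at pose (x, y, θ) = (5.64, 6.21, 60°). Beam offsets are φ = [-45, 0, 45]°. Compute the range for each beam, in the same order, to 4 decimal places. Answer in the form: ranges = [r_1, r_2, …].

beam 1: φ=-45°, α=15°
  d=(0.9659,0.2588)  start (5,6)  tX=0.3727 tY=3.0523  stride 1/|dx|=1.0353 1/|dy|=3.8637
    cross x-line → (6,6), t=0.3727
    cross x-line → (7,6), t=1.4080 (wall)
  → r_1 = 1.4080
beam 2: φ=0°, α=60°
  d=(0.5000,0.8660)  start (5,6)  tX=0.7200 tY=0.9122  stride 1/|dx|=2.0000 1/|dy|=1.1547
    cross x-line → (6,6), t=0.7200
    cross y-line → (6,7), t=0.9122 (wall)
  → r_2 = 0.9122
beam 3: φ=45°, α=105°
  d=(-0.2588,0.9659)  start (5,6)  tX=2.4728 tY=0.8179  stride 1/|dx|=3.8637 1/|dy|=1.0353
    cross y-line → (5,7), t=0.8179 (wall)
  → r_3 = 0.8179

ranges = [1.4080, 0.9122, 0.8179]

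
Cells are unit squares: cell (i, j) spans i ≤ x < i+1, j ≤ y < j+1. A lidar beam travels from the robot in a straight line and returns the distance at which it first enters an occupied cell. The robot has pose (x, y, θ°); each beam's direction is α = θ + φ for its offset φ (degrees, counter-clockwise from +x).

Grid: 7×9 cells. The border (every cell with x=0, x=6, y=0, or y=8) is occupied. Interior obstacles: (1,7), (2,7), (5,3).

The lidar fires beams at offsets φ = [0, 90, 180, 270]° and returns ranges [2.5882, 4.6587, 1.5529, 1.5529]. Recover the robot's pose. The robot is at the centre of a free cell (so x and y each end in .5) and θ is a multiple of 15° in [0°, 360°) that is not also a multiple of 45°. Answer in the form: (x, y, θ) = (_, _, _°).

(x, y, θ) = (2.5, 2.5, 15°)

Candidates: 32 free-cell centres × 16 headings = 512 poses. Raycast each; keep the one whose scan matches to 4 dp.
  (1.5, 1.5, 330°): beam 1 = 1.0000 ≠ 2.5882 ✗
  (5.5, 7.5, 210°): beam 1 = 5.1962 ≠ 2.5882 ✗
  (1.5, 6.5, 195°): beam 1 = 0.5176 ≠ 2.5882 ✗
  …
  (2.5, 2.5, 15°): r_1=2.5882, r_2=4.6587, r_3=1.5529, r_4=1.5529 — all match ✓
Unique over the lattice → pose = (2.5, 2.5, 15°).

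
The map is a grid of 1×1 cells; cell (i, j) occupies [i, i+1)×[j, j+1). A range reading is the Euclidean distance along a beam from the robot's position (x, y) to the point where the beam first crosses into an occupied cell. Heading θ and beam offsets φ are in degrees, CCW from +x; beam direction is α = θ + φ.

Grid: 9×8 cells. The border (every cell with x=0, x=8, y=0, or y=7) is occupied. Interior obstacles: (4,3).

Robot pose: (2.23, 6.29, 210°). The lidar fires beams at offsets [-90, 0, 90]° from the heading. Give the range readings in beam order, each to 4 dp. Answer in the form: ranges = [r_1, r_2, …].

ranges = [0.8198, 1.4203, 3.5400]

beam 1: φ=-90°, α=120°
  dir = (cos 120°, sin 120°) = (-0.5000, 0.8660); from cell (2,6)
  next x-line at t=0.4600, next y-line at t=0.8198; Δt_x=2.0000, Δt_y=1.1547
    x: enter (1,6) at t=0.4600
    y: enter (1,7) at t=0.8198 ← occupied
  → r_1 = 0.8198
beam 2: φ=0°, α=210°
  dir = (cos 210°, sin 210°) = (-0.8660, -0.5000); from cell (2,6)
  next x-line at t=0.2656, next y-line at t=0.5800; Δt_x=1.1547, Δt_y=2.0000
    x: enter (1,6) at t=0.2656
    y: enter (1,5) at t=0.5800
    x: enter (0,5) at t=1.4203 ← occupied
  → r_2 = 1.4203
beam 3: φ=90°, α=300°
  dir = (cos 300°, sin 300°) = (0.5000, -0.8660); from cell (2,6)
  next x-line at t=1.5400, next y-line at t=0.3349; Δt_x=2.0000, Δt_y=1.1547
    y: enter (2,5) at t=0.3349
    y: enter (2,4) at t=1.4896
    x: enter (3,4) at t=1.5400
    y: enter (3,3) at t=2.6443
    x: enter (4,3) at t=3.5400 ← occupied
  → r_3 = 3.5400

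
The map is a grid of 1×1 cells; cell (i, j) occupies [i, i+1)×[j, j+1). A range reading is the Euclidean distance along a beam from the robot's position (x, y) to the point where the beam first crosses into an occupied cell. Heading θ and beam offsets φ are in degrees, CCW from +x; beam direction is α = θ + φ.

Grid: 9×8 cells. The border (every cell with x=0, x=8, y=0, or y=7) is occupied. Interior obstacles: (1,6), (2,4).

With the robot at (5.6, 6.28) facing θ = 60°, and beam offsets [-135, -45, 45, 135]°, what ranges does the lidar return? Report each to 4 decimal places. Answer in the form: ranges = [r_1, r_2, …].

beam 1: φ=-135°, α=285°
  cosα=0.2588 sinα=-0.9659 | (5,6) | tMaxX 1.5455 tMaxY 0.2899 | tΔX 3.8637 tΔY 1.0353
    t=0.2899 [y] (5,5)
    t=1.3252 [y] (5,4)
    t=1.5455 [x] (6,4)
    t=2.3604 [y] (6,3)
    t=3.3957 [y] (6,2)
    t=4.4310 [y] (6,1)
    t=5.4092 [x] (7,1)
    t=5.4663 [y] (7,0) — stop
  → r_1 = 5.4663
beam 2: φ=-45°, α=15°
  cosα=0.9659 sinα=0.2588 | (5,6) | tMaxX 0.4141 tMaxY 2.7819 | tΔX 1.0353 tΔY 3.8637
    t=0.4141 [x] (6,6)
    t=1.4494 [x] (7,6)
    t=2.4847 [x] (8,6) — stop
  → r_2 = 2.4847
beam 3: φ=45°, α=105°
  cosα=-0.2588 sinα=0.9659 | (5,6) | tMaxX 2.3182 tMaxY 0.7454 | tΔX 3.8637 tΔY 1.0353
    t=0.7454 [y] (5,7) — stop
  → r_3 = 0.7454
beam 4: φ=135°, α=195°
  cosα=-0.9659 sinα=-0.2588 | (5,6) | tMaxX 0.6212 tMaxY 1.0818 | tΔX 1.0353 tΔY 3.8637
    t=0.6212 [x] (4,6)
    t=1.0818 [y] (4,5)
    t=1.6564 [x] (3,5)
    t=2.6917 [x] (2,5)
    t=3.7270 [x] (1,5)
    t=4.7623 [x] (0,5) — stop
  → r_4 = 4.7623

ranges = [5.4663, 2.4847, 0.7454, 4.7623]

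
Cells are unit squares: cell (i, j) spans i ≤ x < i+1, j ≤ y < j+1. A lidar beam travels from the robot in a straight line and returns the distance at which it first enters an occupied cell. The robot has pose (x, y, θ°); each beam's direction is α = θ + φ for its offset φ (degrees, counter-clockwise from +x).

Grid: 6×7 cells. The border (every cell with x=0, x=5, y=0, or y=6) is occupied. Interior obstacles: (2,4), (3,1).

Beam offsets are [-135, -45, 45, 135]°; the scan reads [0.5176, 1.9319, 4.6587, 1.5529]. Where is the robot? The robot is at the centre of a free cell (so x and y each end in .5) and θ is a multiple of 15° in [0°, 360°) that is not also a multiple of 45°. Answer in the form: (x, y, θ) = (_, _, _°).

(x, y, θ) = (3.5, 5.5, 210°)

The pose lattice has 18·16 = 288 candidates. Test each by forward raycasting.
  (1.5, 1.5, 30°): beam 2 = 1.5529 ≠ 1.9319 ✗
  (2.5, 5.5, 330°): beam 1 = 1.5529 ≠ 0.5176 ✗
  (3.5, 2.5, 150°): beam 1 = 1.5529 ≠ 0.5176 ✗
  …
  (3.5, 5.5, 210°): r_1=0.5176, r_2=1.9319, r_3=4.6587, r_4=1.5529 — all match ✓
Unique over the lattice → pose = (3.5, 5.5, 210°).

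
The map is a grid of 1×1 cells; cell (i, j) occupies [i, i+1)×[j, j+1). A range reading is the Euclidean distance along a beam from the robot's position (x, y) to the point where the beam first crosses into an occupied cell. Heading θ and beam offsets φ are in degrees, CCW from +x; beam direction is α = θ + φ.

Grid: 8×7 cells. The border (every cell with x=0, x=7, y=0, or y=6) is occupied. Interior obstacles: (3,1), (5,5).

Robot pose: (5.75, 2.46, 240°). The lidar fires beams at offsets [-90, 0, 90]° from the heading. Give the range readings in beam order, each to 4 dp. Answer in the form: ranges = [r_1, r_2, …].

beam 1: φ=-90°, α=150°
  direction (-0.8660, 0.5000); cell (5,2); t to first gridline: x 0.8660, y 1.0800 (then +1.1547 / +2.0000)
    (4,2) via x @ 0.8660
    (4,3) via y @ 1.0800
    (3,3) via x @ 2.0207
    (3,4) via y @ 3.0800
    (2,4) via x @ 3.1754
    (1,4) via x @ 4.3301
    (1,5) via y @ 5.0800
    (0,5) via x @ 5.4848  # hit
  → r_1 = 5.4848
beam 2: φ=0°, α=240°
  direction (-0.5000, -0.8660); cell (5,2); t to first gridline: x 1.5000, y 0.5312 (then +2.0000 / +1.1547)
    (5,1) via y @ 0.5312
    (4,1) via x @ 1.5000
    (4,0) via y @ 1.6859  # hit
  → r_2 = 1.6859
beam 3: φ=90°, α=330°
  direction (0.8660, -0.5000); cell (5,2); t to first gridline: x 0.2887, y 0.9200 (then +1.1547 / +2.0000)
    (6,2) via x @ 0.2887
    (6,1) via y @ 0.9200
    (7,1) via x @ 1.4434  # hit
  → r_3 = 1.4434

ranges = [5.4848, 1.6859, 1.4434]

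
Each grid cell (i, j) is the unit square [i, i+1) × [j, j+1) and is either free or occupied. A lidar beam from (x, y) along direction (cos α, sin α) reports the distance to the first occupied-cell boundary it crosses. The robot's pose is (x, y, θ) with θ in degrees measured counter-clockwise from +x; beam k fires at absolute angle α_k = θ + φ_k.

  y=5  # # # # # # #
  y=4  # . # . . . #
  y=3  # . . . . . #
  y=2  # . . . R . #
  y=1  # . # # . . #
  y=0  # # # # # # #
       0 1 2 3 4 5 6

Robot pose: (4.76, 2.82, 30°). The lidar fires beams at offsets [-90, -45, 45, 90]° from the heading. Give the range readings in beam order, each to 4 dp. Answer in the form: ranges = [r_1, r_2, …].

ranges = [2.1016, 1.2837, 2.2569, 2.5172]

beam 1: φ=-90°, α=300°
  dir = (cos 300°, sin 300°) = (0.5000, -0.8660); from cell (4,2)
  next x-line at t=0.4800, next y-line at t=0.9469; Δt_x=2.0000, Δt_y=1.1547
    x: enter (5,2) at t=0.4800
    y: enter (5,1) at t=0.9469
    y: enter (5,0) at t=2.1016 ← occupied
  → r_1 = 2.1016
beam 2: φ=-45°, α=345°
  dir = (cos 345°, sin 345°) = (0.9659, -0.2588); from cell (4,2)
  next x-line at t=0.2485, next y-line at t=3.1682; Δt_x=1.0353, Δt_y=3.8637
    x: enter (5,2) at t=0.2485
    x: enter (6,2) at t=1.2837 ← occupied
  → r_2 = 1.2837
beam 3: φ=45°, α=75°
  dir = (cos 75°, sin 75°) = (0.2588, 0.9659); from cell (4,2)
  next x-line at t=0.9273, next y-line at t=0.1863; Δt_x=3.8637, Δt_y=1.0353
    y: enter (4,3) at t=0.1863
    x: enter (5,3) at t=0.9273
    y: enter (5,4) at t=1.2216
    y: enter (5,5) at t=2.2569 ← occupied
  → r_3 = 2.2569
beam 4: φ=90°, α=120°
  dir = (cos 120°, sin 120°) = (-0.5000, 0.8660); from cell (4,2)
  next x-line at t=1.5200, next y-line at t=0.2078; Δt_x=2.0000, Δt_y=1.1547
    y: enter (4,3) at t=0.2078
    y: enter (4,4) at t=1.3625
    x: enter (3,4) at t=1.5200
    y: enter (3,5) at t=2.5172 ← occupied
  → r_4 = 2.5172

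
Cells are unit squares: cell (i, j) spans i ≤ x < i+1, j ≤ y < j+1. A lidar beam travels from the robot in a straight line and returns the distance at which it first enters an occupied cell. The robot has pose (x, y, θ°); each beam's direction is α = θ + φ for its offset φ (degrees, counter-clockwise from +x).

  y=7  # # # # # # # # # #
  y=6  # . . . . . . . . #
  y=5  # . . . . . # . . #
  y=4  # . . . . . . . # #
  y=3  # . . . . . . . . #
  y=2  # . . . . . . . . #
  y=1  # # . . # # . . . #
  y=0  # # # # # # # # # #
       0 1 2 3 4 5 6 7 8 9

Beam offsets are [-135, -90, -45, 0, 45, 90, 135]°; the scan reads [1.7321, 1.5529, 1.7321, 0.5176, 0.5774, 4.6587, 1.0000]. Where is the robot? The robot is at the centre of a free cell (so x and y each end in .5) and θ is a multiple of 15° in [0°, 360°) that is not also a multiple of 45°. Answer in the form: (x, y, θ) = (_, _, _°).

Candidates: 43 free-cell centres × 16 headings = 688 poses. Raycast each; keep the one whose scan matches to 4 dp.
  (1.5, 3.5, 255°): beam 1 = 1.0000 ≠ 1.7321 ✗
  (1.5, 5.5, 75°): beam 1 = 5.0000 ≠ 1.7321 ✗
  (1.5, 2.5, 210°): beam 1 = 4.6587 ≠ 1.7321 ✗
  (8.5, 5.5, 300°): beam 1 = 1.5529 ≠ 1.7321 ✗
  …
  (7.5, 5.5, 165°): r_1=1.7321, r_2=1.5529, r_3=1.7321, r_4=0.5176, r_5=0.5774, r_6=4.6587, r_7=1.0000 — all match ✓
No second candidate reproduces the full scan.

(x, y, θ) = (7.5, 5.5, 165°)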